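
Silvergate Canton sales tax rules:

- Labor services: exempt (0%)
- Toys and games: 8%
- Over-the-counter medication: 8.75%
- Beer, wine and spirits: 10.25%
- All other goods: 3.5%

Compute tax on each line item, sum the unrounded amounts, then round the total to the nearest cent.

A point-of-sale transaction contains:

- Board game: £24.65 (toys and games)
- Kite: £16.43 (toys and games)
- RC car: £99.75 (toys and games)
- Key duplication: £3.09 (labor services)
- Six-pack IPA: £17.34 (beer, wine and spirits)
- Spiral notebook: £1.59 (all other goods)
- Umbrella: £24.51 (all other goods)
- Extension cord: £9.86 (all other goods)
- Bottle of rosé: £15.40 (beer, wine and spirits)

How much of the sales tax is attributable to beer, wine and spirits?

Six-pack IPA £17.34: beer, wine and spirits → 10.25% → £1.77735
Bottle of rosé £15.40: beer, wine and spirits → 10.25% → £1.5785
Tax on beer, wine and spirits: unrounded sum = £3.35585 → £3.36

£3.36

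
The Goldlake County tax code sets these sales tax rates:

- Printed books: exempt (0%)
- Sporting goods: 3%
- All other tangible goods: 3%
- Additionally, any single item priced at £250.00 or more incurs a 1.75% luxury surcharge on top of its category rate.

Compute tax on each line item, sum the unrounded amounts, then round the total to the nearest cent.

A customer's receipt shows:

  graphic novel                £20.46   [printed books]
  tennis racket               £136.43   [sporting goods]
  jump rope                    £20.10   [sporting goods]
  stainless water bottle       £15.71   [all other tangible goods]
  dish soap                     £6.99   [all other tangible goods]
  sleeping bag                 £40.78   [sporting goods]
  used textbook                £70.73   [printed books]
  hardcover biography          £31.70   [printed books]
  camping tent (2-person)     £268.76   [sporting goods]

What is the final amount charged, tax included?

Graphic novel £20.46: printed books → 0% → £0.00
Tennis racket £136.43: sporting goods → 3% → £4.0929
Jump rope £20.10: sporting goods → 3% → £0.603
Stainless water bottle £15.71: all other tangible goods → 3% → £0.4713
Dish soap £6.99: all other tangible goods → 3% → £0.2097
Sleeping bag £40.78: sporting goods → 3% → £1.2234
Used textbook £70.73: printed books → 0% → £0.00
Hardcover biography £31.70: printed books → 0% → £0.00
Camping tent (2-person) £268.76: sporting goods → 3% + 1.75% surcharge = 4.75% → £12.7661
Subtotal = £611.66; unrounded tax = £19.3664 → £19.37; total due = £631.03

£631.03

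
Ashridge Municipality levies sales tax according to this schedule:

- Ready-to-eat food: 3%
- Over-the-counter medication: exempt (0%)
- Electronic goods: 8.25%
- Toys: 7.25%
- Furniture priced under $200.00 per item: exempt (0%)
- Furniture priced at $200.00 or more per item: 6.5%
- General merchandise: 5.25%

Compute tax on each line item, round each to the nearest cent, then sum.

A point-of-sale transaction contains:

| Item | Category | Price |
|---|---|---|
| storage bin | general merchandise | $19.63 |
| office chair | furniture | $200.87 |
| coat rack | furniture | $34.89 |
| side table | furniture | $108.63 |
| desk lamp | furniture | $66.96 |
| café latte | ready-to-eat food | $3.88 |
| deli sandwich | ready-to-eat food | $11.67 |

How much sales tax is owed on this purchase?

$14.56

Storage bin $19.63: general merchandise → 5.25% → $1.03
Office chair $200.87: furniture, $200.00 or more → 6.5% → $13.06
Coat rack $34.89: furniture, under $200.00 → 0% → $0.00
Side table $108.63: furniture, under $200.00 → 0% → $0.00
Desk lamp $66.96: furniture, under $200.00 → 0% → $0.00
Café latte $3.88: ready-to-eat food → 3% → $0.12
Deli sandwich $11.67: ready-to-eat food → 3% → $0.35
Total tax = $1.03 + $13.06 + $0.12 + $0.35 = $14.56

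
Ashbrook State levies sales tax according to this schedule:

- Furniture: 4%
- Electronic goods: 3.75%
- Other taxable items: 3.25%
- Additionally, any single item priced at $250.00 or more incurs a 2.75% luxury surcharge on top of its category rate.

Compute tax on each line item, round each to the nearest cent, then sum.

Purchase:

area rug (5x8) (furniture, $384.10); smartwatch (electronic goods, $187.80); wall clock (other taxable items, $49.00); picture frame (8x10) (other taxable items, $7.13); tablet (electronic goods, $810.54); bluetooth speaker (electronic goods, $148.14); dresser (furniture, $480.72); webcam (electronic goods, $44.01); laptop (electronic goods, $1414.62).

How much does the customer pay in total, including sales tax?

Area rug (5x8) $384.10: furniture → 4% + 2.75% surcharge = 6.75% → $25.93
Smartwatch $187.80: electronic goods → 3.75% → $7.04
Wall clock $49.00: other taxable items → 3.25% → $1.59
Picture frame (8x10) $7.13: other taxable items → 3.25% → $0.23
Tablet $810.54: electronic goods → 3.75% + 2.75% surcharge = 6.5% → $52.69
Bluetooth speaker $148.14: electronic goods → 3.75% → $5.56
Dresser $480.72: furniture → 4% + 2.75% surcharge = 6.75% → $32.45
Webcam $44.01: electronic goods → 3.75% → $1.65
Laptop $1414.62: electronic goods → 3.75% + 2.75% surcharge = 6.5% → $91.95
Subtotal = $3526.06; tax = $219.09; total due = $3745.15

$3745.15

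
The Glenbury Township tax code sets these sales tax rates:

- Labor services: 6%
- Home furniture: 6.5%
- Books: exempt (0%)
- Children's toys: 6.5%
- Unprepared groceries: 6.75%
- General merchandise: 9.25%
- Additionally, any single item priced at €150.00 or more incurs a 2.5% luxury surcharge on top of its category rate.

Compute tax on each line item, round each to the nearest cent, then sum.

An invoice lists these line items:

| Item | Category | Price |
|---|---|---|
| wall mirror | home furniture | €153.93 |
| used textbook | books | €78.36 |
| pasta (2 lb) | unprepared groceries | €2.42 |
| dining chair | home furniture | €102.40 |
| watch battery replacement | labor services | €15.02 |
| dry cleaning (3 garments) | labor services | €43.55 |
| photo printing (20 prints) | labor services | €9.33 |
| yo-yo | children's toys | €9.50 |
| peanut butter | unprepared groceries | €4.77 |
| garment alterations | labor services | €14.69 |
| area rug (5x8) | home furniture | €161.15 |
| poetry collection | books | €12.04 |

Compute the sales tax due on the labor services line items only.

Watch battery replacement €15.02: labor services → 6% → €0.90
Dry cleaning (3 garments) €43.55: labor services → 6% → €2.61
Photo printing (20 prints) €9.33: labor services → 6% → €0.56
Garment alterations €14.69: labor services → 6% → €0.88
Tax on labor services = €0.90 + €2.61 + €0.56 + €0.88 = €4.95

€4.95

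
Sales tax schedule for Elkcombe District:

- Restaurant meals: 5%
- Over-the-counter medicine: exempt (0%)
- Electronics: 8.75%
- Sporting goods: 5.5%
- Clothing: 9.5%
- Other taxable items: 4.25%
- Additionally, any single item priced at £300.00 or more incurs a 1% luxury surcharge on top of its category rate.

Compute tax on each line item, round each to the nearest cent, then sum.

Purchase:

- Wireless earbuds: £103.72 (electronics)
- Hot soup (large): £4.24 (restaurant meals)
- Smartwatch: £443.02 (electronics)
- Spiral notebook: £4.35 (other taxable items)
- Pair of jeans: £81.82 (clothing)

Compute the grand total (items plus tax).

£697.58

Wireless earbuds £103.72: electronics → 8.75% → £9.08
Hot soup (large) £4.24: restaurant meals → 5% → £0.21
Smartwatch £443.02: electronics → 8.75% + 1% surcharge = 9.75% → £43.19
Spiral notebook £4.35: other taxable items → 4.25% → £0.18
Pair of jeans £81.82: clothing → 9.5% → £7.77
Subtotal = £637.15; tax = £60.43; total due = £697.58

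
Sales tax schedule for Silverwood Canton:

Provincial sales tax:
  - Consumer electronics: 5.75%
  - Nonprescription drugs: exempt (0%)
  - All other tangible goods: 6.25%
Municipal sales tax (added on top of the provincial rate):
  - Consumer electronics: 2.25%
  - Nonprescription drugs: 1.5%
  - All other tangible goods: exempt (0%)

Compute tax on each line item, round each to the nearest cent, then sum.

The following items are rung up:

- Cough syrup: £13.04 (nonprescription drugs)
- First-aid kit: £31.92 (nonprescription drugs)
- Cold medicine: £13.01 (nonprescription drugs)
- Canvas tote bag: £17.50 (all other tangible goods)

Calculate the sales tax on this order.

Cough syrup £13.04: nonprescription drugs → 0% + 1.5% municipal = 1.5% → £0.20
First-aid kit £31.92: nonprescription drugs → 0% + 1.5% municipal = 1.5% → £0.48
Cold medicine £13.01: nonprescription drugs → 0% + 1.5% municipal = 1.5% → £0.20
Canvas tote bag £17.50: all other tangible goods → 6.25% + 0% municipal = 6.25% → £1.09
Total tax = £0.20 + £0.48 + £0.20 + £1.09 = £1.97

£1.97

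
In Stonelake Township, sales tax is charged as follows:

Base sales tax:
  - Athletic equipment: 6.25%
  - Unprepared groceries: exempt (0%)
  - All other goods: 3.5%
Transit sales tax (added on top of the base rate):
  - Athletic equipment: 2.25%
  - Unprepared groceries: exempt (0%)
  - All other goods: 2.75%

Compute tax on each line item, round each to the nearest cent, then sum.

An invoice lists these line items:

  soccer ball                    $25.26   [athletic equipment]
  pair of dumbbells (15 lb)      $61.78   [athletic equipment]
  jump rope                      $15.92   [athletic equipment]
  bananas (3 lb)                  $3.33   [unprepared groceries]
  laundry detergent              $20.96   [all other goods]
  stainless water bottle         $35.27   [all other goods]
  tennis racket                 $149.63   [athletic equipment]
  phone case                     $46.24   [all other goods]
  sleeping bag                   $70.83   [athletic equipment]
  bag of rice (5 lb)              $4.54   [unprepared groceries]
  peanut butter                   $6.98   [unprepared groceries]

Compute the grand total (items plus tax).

Soccer ball $25.26: athletic equipment → 6.25% + 2.25% transit = 8.5% → $2.15
Pair of dumbbells (15 lb) $61.78: athletic equipment → 6.25% + 2.25% transit = 8.5% → $5.25
Jump rope $15.92: athletic equipment → 6.25% + 2.25% transit = 8.5% → $1.35
Bananas (3 lb) $3.33: unprepared groceries → 0% + 0% transit = 0% → $0.00
Laundry detergent $20.96: all other goods → 3.5% + 2.75% transit = 6.25% → $1.31
Stainless water bottle $35.27: all other goods → 3.5% + 2.75% transit = 6.25% → $2.20
Tennis racket $149.63: athletic equipment → 6.25% + 2.25% transit = 8.5% → $12.72
Phone case $46.24: all other goods → 3.5% + 2.75% transit = 6.25% → $2.89
Sleeping bag $70.83: athletic equipment → 6.25% + 2.25% transit = 8.5% → $6.02
Bag of rice (5 lb) $4.54: unprepared groceries → 0% + 0% transit = 0% → $0.00
Peanut butter $6.98: unprepared groceries → 0% + 0% transit = 0% → $0.00
Subtotal = $440.74; tax = $33.89; total due = $474.63

$474.63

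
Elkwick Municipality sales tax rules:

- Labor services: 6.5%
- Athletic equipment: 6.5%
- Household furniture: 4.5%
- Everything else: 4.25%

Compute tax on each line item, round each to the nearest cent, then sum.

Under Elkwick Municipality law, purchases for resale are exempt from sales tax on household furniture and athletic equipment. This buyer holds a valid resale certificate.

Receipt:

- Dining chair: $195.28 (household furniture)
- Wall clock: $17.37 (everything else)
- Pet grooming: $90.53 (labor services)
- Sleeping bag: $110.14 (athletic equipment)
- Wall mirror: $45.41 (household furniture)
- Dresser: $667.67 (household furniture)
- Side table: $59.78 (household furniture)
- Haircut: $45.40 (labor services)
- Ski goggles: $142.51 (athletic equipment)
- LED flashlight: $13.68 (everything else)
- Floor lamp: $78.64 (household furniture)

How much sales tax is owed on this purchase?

$10.15

Dining chair $195.28: household furniture, buyer-exempt → 0% → $0.00
Wall clock $17.37: everything else → 4.25% → $0.74
Pet grooming $90.53: labor services → 6.5% → $5.88
Sleeping bag $110.14: athletic equipment, buyer-exempt → 0% → $0.00
Wall mirror $45.41: household furniture, buyer-exempt → 0% → $0.00
Dresser $667.67: household furniture, buyer-exempt → 0% → $0.00
Side table $59.78: household furniture, buyer-exempt → 0% → $0.00
Haircut $45.40: labor services → 6.5% → $2.95
Ski goggles $142.51: athletic equipment, buyer-exempt → 0% → $0.00
LED flashlight $13.68: everything else → 4.25% → $0.58
Floor lamp $78.64: household furniture, buyer-exempt → 0% → $0.00
Total tax = $0.74 + $5.88 + $2.95 + $0.58 = $10.15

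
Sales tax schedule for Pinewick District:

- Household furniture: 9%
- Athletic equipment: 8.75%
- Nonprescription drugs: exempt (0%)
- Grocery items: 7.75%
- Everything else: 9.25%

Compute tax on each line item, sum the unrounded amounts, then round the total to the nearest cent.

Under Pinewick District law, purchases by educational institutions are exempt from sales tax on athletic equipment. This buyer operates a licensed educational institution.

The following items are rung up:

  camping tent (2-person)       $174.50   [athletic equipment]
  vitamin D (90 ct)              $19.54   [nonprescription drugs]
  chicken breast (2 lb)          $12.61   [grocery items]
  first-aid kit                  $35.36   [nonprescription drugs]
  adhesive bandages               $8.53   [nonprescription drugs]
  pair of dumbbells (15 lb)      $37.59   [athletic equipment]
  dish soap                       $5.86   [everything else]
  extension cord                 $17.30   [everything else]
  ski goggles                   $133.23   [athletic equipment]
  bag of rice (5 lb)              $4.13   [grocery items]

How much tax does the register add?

$3.44

Camping tent (2-person) $174.50: athletic equipment, buyer-exempt → 0% → $0.00
Vitamin D (90 ct) $19.54: nonprescription drugs → 0% → $0.00
Chicken breast (2 lb) $12.61: grocery items → 7.75% → $0.977275
First-aid kit $35.36: nonprescription drugs → 0% → $0.00
Adhesive bandages $8.53: nonprescription drugs → 0% → $0.00
Pair of dumbbells (15 lb) $37.59: athletic equipment, buyer-exempt → 0% → $0.00
Dish soap $5.86: everything else → 9.25% → $0.54205
Extension cord $17.30: everything else → 9.25% → $1.60025
Ski goggles $133.23: athletic equipment, buyer-exempt → 0% → $0.00
Bag of rice (5 lb) $4.13: grocery items → 7.75% → $0.320075
Unrounded tax sum = $3.43965 → $3.44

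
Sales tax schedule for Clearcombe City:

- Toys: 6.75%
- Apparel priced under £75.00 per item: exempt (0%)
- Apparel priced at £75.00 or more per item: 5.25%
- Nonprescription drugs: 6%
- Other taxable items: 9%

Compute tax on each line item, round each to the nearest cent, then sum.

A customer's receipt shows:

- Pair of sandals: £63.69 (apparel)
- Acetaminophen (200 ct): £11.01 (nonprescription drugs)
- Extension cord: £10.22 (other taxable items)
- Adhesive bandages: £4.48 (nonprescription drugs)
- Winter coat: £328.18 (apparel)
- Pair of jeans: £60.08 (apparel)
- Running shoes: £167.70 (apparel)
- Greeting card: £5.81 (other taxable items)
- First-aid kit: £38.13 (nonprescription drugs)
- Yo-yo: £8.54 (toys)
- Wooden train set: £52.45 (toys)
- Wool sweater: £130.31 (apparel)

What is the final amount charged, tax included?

£922.25

Pair of sandals £63.69: apparel, under £75.00 → 0% → £0.00
Acetaminophen (200 ct) £11.01: nonprescription drugs → 6% → £0.66
Extension cord £10.22: other taxable items → 9% → £0.92
Adhesive bandages £4.48: nonprescription drugs → 6% → £0.27
Winter coat £328.18: apparel, £75.00 or more → 5.25% → £17.23
Pair of jeans £60.08: apparel, under £75.00 → 0% → £0.00
Running shoes £167.70: apparel, £75.00 or more → 5.25% → £8.80
Greeting card £5.81: other taxable items → 9% → £0.52
First-aid kit £38.13: nonprescription drugs → 6% → £2.29
Yo-yo £8.54: toys → 6.75% → £0.58
Wooden train set £52.45: toys → 6.75% → £3.54
Wool sweater £130.31: apparel, £75.00 or more → 5.25% → £6.84
Subtotal = £880.60; tax = £41.65; total due = £922.25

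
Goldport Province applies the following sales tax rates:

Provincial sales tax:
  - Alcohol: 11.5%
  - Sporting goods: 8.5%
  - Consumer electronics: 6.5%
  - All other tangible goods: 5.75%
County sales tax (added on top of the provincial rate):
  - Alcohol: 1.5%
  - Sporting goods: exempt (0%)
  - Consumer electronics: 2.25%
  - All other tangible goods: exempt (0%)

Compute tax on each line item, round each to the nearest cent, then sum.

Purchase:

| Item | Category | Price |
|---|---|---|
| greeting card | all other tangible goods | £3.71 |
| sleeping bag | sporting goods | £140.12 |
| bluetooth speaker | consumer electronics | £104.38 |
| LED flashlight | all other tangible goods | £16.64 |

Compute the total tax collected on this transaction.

£22.21

Greeting card £3.71: all other tangible goods → 5.75% + 0% county = 5.75% → £0.21
Sleeping bag £140.12: sporting goods → 8.5% + 0% county = 8.5% → £11.91
Bluetooth speaker £104.38: consumer electronics → 6.5% + 2.25% county = 8.75% → £9.13
LED flashlight £16.64: all other tangible goods → 5.75% + 0% county = 5.75% → £0.96
Total tax = £0.21 + £11.91 + £9.13 + £0.96 = £22.21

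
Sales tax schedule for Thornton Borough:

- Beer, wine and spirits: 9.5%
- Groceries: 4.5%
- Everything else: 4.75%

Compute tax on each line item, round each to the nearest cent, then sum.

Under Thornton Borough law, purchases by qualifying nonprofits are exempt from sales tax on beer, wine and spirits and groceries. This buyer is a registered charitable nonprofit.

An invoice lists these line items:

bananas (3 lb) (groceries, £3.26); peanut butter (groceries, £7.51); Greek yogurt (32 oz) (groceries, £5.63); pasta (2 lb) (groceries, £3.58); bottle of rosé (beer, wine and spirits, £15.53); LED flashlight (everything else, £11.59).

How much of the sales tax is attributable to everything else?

£0.55

LED flashlight £11.59: everything else → 4.75% → £0.55
Tax on everything else = £0.55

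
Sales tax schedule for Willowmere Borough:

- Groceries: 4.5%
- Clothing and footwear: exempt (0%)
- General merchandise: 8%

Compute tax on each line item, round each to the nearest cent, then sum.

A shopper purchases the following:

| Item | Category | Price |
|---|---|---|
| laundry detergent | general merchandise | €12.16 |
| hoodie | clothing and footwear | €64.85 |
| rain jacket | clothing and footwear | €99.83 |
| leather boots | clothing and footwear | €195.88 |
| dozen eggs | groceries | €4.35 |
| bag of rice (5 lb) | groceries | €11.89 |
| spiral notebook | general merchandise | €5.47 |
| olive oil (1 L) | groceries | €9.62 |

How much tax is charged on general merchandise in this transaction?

€1.41

Laundry detergent €12.16: general merchandise → 8% → €0.97
Spiral notebook €5.47: general merchandise → 8% → €0.44
Tax on general merchandise = €0.97 + €0.44 = €1.41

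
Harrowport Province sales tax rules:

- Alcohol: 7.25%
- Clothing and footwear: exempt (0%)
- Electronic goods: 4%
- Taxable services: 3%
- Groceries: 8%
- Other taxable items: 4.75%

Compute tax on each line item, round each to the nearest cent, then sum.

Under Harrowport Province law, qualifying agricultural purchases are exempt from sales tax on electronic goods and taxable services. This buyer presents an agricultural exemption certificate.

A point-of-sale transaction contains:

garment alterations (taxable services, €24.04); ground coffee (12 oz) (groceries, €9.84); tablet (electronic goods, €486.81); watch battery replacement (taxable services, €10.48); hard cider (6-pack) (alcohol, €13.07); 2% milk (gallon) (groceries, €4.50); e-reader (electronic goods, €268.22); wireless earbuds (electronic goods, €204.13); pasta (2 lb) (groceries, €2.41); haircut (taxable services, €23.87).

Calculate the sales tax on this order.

Garment alterations €24.04: taxable services, buyer-exempt → 0% → €0.00
Ground coffee (12 oz) €9.84: groceries → 8% → €0.79
Tablet €486.81: electronic goods, buyer-exempt → 0% → €0.00
Watch battery replacement €10.48: taxable services, buyer-exempt → 0% → €0.00
Hard cider (6-pack) €13.07: alcohol → 7.25% → €0.95
2% milk (gallon) €4.50: groceries → 8% → €0.36
E-reader €268.22: electronic goods, buyer-exempt → 0% → €0.00
Wireless earbuds €204.13: electronic goods, buyer-exempt → 0% → €0.00
Pasta (2 lb) €2.41: groceries → 8% → €0.19
Haircut €23.87: taxable services, buyer-exempt → 0% → €0.00
Total tax = €0.79 + €0.95 + €0.36 + €0.19 = €2.29

€2.29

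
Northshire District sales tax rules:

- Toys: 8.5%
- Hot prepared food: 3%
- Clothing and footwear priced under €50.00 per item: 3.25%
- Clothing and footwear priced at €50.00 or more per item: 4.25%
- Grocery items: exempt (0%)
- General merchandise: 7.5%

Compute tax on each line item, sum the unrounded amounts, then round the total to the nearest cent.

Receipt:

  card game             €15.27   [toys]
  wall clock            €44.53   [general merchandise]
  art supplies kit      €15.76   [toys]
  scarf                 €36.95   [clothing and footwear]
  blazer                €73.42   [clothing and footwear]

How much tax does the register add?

Card game €15.27: toys → 8.5% → €1.29795
Wall clock €44.53: general merchandise → 7.5% → €3.33975
Art supplies kit €15.76: toys → 8.5% → €1.3396
Scarf €36.95: clothing and footwear, under €50.00 → 3.25% → €1.200875
Blazer €73.42: clothing and footwear, €50.00 or more → 4.25% → €3.12035
Unrounded tax sum = €10.298525 → €10.30

€10.30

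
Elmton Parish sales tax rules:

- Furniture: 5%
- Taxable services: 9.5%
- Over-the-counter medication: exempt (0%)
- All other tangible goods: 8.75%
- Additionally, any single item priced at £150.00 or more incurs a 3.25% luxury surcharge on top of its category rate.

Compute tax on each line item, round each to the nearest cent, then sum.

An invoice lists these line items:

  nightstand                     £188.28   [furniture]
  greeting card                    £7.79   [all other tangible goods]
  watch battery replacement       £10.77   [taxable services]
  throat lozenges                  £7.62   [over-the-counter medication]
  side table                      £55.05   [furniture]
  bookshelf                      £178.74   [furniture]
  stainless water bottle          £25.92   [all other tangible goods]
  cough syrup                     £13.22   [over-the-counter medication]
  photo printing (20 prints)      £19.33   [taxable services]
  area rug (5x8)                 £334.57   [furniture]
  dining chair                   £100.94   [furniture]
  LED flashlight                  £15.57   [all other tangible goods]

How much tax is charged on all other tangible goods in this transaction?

Greeting card £7.79: all other tangible goods → 8.75% → £0.68
Stainless water bottle £25.92: all other tangible goods → 8.75% → £2.27
LED flashlight £15.57: all other tangible goods → 8.75% → £1.36
Tax on all other tangible goods = £0.68 + £2.27 + £1.36 = £4.31

£4.31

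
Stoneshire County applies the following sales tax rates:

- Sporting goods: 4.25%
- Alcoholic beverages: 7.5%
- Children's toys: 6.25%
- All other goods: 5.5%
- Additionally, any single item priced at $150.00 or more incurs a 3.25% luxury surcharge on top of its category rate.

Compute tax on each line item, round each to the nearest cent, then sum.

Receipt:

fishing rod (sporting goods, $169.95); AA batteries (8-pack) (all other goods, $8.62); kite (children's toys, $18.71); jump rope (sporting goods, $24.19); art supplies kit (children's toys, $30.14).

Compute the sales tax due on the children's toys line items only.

$3.05

Kite $18.71: children's toys → 6.25% → $1.17
Art supplies kit $30.14: children's toys → 6.25% → $1.88
Tax on children's toys = $1.17 + $1.88 = $3.05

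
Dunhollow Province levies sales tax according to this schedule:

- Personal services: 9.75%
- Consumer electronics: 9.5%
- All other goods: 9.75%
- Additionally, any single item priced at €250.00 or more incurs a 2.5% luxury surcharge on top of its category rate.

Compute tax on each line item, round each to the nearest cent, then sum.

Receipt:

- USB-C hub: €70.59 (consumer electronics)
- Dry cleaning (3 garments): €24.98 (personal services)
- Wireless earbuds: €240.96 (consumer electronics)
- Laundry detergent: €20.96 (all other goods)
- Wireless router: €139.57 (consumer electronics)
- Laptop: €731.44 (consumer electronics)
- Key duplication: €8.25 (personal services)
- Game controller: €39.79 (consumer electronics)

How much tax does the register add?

€139.69

USB-C hub €70.59: consumer electronics → 9.5% → €6.71
Dry cleaning (3 garments) €24.98: personal services → 9.75% → €2.44
Wireless earbuds €240.96: consumer electronics → 9.5% → €22.89
Laundry detergent €20.96: all other goods → 9.75% → €2.04
Wireless router €139.57: consumer electronics → 9.5% → €13.26
Laptop €731.44: consumer electronics → 9.5% + 2.5% surcharge = 12% → €87.77
Key duplication €8.25: personal services → 9.75% → €0.80
Game controller €39.79: consumer electronics → 9.5% → €3.78
Total tax = €6.71 + €2.44 + €22.89 + €2.04 + €13.26 + €87.77 + €0.80 + €3.78 = €139.69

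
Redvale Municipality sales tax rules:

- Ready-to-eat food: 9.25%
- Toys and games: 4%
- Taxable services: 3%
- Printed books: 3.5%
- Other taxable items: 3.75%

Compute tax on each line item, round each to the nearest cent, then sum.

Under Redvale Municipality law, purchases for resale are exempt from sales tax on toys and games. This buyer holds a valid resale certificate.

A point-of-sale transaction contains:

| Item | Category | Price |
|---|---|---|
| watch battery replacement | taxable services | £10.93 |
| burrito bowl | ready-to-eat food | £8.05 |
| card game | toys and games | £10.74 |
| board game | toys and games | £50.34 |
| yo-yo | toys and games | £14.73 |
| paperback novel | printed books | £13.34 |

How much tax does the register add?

Watch battery replacement £10.93: taxable services → 3% → £0.33
Burrito bowl £8.05: ready-to-eat food → 9.25% → £0.74
Card game £10.74: toys and games, buyer-exempt → 0% → £0.00
Board game £50.34: toys and games, buyer-exempt → 0% → £0.00
Yo-yo £14.73: toys and games, buyer-exempt → 0% → £0.00
Paperback novel £13.34: printed books → 3.5% → £0.47
Total tax = £0.33 + £0.74 + £0.47 = £1.54

£1.54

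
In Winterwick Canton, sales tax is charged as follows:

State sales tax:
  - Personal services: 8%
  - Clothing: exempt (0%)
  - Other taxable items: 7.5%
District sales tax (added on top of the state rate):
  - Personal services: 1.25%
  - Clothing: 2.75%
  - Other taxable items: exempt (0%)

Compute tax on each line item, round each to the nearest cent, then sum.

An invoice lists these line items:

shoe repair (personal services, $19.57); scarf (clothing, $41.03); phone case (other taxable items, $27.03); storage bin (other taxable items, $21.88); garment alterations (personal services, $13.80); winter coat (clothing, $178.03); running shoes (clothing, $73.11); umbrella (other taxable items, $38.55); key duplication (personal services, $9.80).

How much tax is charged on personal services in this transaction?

Shoe repair $19.57: personal services → 8% + 1.25% district = 9.25% → $1.81
Garment alterations $13.80: personal services → 8% + 1.25% district = 9.25% → $1.28
Key duplication $9.80: personal services → 8% + 1.25% district = 9.25% → $0.91
Tax on personal services = $1.81 + $1.28 + $0.91 = $4.00

$4.00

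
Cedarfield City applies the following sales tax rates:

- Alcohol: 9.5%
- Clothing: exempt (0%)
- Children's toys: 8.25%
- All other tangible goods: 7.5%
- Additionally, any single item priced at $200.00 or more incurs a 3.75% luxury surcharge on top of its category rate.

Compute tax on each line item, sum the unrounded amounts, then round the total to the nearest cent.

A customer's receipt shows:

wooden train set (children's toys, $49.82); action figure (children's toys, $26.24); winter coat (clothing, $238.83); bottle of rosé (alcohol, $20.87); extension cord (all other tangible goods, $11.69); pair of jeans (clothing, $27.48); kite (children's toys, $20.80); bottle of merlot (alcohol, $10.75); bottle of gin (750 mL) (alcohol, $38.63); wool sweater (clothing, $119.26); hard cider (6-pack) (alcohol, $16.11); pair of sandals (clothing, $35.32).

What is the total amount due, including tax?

$641.83

Wooden train set $49.82: children's toys → 8.25% → $4.11015
Action figure $26.24: children's toys → 8.25% → $2.1648
Winter coat $238.83: clothing → 0% + 3.75% surcharge = 3.75% → $8.956125
Bottle of rosé $20.87: alcohol → 9.5% → $1.98265
Extension cord $11.69: all other tangible goods → 7.5% → $0.87675
Pair of jeans $27.48: clothing → 0% → $0.00
Kite $20.80: children's toys → 8.25% → $1.716
Bottle of merlot $10.75: alcohol → 9.5% → $1.02125
Bottle of gin (750 mL) $38.63: alcohol → 9.5% → $3.66985
Wool sweater $119.26: clothing → 0% → $0.00
Hard cider (6-pack) $16.11: alcohol → 9.5% → $1.53045
Pair of sandals $35.32: clothing → 0% → $0.00
Subtotal = $615.80; unrounded tax = $26.028025 → $26.03; total due = $641.83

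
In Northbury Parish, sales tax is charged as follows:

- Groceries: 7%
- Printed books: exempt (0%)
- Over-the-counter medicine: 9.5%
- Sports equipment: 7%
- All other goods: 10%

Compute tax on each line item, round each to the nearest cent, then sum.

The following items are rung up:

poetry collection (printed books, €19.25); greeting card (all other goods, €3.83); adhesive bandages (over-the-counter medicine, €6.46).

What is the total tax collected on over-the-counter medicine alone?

€0.61

Adhesive bandages €6.46: over-the-counter medicine → 9.5% → €0.61
Tax on over-the-counter medicine = €0.61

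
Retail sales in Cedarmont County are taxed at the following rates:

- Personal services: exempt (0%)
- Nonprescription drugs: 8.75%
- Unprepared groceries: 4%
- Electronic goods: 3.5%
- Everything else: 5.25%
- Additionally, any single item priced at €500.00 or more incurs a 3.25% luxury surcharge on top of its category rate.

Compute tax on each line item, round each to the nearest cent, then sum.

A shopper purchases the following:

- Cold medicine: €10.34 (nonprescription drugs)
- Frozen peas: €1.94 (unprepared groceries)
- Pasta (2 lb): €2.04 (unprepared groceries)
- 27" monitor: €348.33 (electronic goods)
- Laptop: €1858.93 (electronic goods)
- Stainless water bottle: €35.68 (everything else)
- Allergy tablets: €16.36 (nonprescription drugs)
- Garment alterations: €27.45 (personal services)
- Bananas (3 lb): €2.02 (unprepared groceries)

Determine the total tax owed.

€142.11

Cold medicine €10.34: nonprescription drugs → 8.75% → €0.90
Frozen peas €1.94: unprepared groceries → 4% → €0.08
Pasta (2 lb) €2.04: unprepared groceries → 4% → €0.08
27" monitor €348.33: electronic goods → 3.5% → €12.19
Laptop €1858.93: electronic goods → 3.5% + 3.25% surcharge = 6.75% → €125.48
Stainless water bottle €35.68: everything else → 5.25% → €1.87
Allergy tablets €16.36: nonprescription drugs → 8.75% → €1.43
Garment alterations €27.45: personal services → 0% → €0.00
Bananas (3 lb) €2.02: unprepared groceries → 4% → €0.08
Total tax = €0.90 + €0.08 + €0.08 + €12.19 + €125.48 + €1.87 + €1.43 + €0.08 = €142.11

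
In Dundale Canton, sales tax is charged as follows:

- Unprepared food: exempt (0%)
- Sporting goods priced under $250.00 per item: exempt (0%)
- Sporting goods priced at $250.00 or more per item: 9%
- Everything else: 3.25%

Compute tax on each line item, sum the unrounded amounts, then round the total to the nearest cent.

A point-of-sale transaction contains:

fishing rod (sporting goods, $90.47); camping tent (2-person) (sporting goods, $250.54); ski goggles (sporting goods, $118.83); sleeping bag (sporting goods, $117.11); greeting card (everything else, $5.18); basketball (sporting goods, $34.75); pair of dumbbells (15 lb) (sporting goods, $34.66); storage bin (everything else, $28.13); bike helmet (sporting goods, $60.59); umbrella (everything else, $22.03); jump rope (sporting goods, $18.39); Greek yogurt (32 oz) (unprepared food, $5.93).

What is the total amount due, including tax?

Fishing rod $90.47: sporting goods, under $250.00 → 0% → $0.00
Camping tent (2-person) $250.54: sporting goods, $250.00 or more → 9% → $22.5486
Ski goggles $118.83: sporting goods, under $250.00 → 0% → $0.00
Sleeping bag $117.11: sporting goods, under $250.00 → 0% → $0.00
Greeting card $5.18: everything else → 3.25% → $0.16835
Basketball $34.75: sporting goods, under $250.00 → 0% → $0.00
Pair of dumbbells (15 lb) $34.66: sporting goods, under $250.00 → 0% → $0.00
Storage bin $28.13: everything else → 3.25% → $0.914225
Bike helmet $60.59: sporting goods, under $250.00 → 0% → $0.00
Umbrella $22.03: everything else → 3.25% → $0.715975
Jump rope $18.39: sporting goods, under $250.00 → 0% → $0.00
Greek yogurt (32 oz) $5.93: unprepared food → 0% → $0.00
Subtotal = $786.61; unrounded tax = $24.34715 → $24.35; total due = $810.96

$810.96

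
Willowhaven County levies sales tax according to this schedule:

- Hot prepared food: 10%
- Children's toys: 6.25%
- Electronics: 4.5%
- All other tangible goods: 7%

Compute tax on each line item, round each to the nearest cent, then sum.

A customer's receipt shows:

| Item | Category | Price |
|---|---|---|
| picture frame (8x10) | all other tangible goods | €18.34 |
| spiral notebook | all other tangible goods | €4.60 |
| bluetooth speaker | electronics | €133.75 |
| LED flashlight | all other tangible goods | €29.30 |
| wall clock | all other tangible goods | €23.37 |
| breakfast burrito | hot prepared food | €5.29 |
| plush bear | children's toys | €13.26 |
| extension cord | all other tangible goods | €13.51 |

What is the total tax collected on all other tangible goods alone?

Picture frame (8x10) €18.34: all other tangible goods → 7% → €1.28
Spiral notebook €4.60: all other tangible goods → 7% → €0.32
LED flashlight €29.30: all other tangible goods → 7% → €2.05
Wall clock €23.37: all other tangible goods → 7% → €1.64
Extension cord €13.51: all other tangible goods → 7% → €0.95
Tax on all other tangible goods = €1.28 + €0.32 + €2.05 + €1.64 + €0.95 = €6.24

€6.24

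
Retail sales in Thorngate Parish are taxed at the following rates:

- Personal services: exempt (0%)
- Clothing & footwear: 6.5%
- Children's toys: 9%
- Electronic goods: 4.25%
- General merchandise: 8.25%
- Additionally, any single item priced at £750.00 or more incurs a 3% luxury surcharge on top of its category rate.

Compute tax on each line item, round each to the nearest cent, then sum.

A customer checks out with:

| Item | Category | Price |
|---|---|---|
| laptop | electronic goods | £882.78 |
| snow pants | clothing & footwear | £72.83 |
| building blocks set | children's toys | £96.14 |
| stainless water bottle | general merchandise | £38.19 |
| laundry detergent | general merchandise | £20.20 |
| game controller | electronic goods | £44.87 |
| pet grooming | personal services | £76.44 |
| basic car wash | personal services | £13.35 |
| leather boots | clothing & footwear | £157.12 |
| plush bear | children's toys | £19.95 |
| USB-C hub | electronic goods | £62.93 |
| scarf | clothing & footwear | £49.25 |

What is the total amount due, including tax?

£1636.04

Laptop £882.78: electronic goods → 4.25% + 3% surcharge = 7.25% → £64.00
Snow pants £72.83: clothing & footwear → 6.5% → £4.73
Building blocks set £96.14: children's toys → 9% → £8.65
Stainless water bottle £38.19: general merchandise → 8.25% → £3.15
Laundry detergent £20.20: general merchandise → 8.25% → £1.67
Game controller £44.87: electronic goods → 4.25% → £1.91
Pet grooming £76.44: personal services → 0% → £0.00
Basic car wash £13.35: personal services → 0% → £0.00
Leather boots £157.12: clothing & footwear → 6.5% → £10.21
Plush bear £19.95: children's toys → 9% → £1.80
USB-C hub £62.93: electronic goods → 4.25% → £2.67
Scarf £49.25: clothing & footwear → 6.5% → £3.20
Subtotal = £1534.05; tax = £101.99; total due = £1636.04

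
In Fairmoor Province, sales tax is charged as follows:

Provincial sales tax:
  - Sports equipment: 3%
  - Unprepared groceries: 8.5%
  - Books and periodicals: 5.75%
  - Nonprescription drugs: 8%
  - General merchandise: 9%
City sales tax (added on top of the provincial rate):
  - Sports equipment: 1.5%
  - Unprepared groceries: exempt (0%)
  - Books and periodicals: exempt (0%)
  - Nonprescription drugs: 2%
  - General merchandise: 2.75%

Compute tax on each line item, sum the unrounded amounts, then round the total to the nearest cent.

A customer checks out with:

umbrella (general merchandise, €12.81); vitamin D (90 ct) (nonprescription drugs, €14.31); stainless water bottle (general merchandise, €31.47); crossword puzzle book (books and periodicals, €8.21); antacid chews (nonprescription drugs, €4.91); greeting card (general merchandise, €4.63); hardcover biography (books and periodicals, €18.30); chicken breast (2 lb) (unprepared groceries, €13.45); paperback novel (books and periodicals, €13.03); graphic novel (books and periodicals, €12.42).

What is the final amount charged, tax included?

Umbrella €12.81: general merchandise → 9% + 2.75% city = 11.75% → €1.505175
Vitamin D (90 ct) €14.31: nonprescription drugs → 8% + 2% city = 10% → €1.431
Stainless water bottle €31.47: general merchandise → 9% + 2.75% city = 11.75% → €3.697725
Crossword puzzle book €8.21: books and periodicals → 5.75% + 0% city = 5.75% → €0.472075
Antacid chews €4.91: nonprescription drugs → 8% + 2% city = 10% → €0.491
Greeting card €4.63: general merchandise → 9% + 2.75% city = 11.75% → €0.544025
Hardcover biography €18.30: books and periodicals → 5.75% + 0% city = 5.75% → €1.05225
Chicken breast (2 lb) €13.45: unprepared groceries → 8.5% + 0% city = 8.5% → €1.14325
Paperback novel €13.03: books and periodicals → 5.75% + 0% city = 5.75% → €0.749225
Graphic novel €12.42: books and periodicals → 5.75% + 0% city = 5.75% → €0.71415
Subtotal = €133.54; unrounded tax = €11.799875 → €11.80; total due = €145.34

€145.34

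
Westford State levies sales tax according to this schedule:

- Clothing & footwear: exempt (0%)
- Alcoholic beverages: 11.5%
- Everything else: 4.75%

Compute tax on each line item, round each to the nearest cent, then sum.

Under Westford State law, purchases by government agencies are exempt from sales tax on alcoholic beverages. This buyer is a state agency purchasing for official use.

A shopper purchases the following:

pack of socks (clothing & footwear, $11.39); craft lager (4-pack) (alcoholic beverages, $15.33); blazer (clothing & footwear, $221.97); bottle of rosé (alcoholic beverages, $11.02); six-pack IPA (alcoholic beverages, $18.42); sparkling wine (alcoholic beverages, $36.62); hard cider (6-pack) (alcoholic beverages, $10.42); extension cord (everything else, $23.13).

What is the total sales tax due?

$1.10

Pack of socks $11.39: clothing & footwear → 0% → $0.00
Craft lager (4-pack) $15.33: alcoholic beverages, buyer-exempt → 0% → $0.00
Blazer $221.97: clothing & footwear → 0% → $0.00
Bottle of rosé $11.02: alcoholic beverages, buyer-exempt → 0% → $0.00
Six-pack IPA $18.42: alcoholic beverages, buyer-exempt → 0% → $0.00
Sparkling wine $36.62: alcoholic beverages, buyer-exempt → 0% → $0.00
Hard cider (6-pack) $10.42: alcoholic beverages, buyer-exempt → 0% → $0.00
Extension cord $23.13: everything else → 4.75% → $1.10
Total tax = $1.10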